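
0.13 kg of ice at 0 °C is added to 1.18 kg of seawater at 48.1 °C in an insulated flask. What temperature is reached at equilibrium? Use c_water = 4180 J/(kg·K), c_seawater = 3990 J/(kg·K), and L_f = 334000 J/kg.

Net heat exchanged in the isolated system is zero:
fusion: m_ice L_f = 0.13×334000 = 43420; meltwater 0→T: 0.13×4180×T = 543.4 T; seawater cools: 1.18×3990×(T − 48.1) = 4708.2(T − 48.1)
5251.6 T = 226464 − 43420 = 183044
T ≈ 34.85 °C. Since T > 0 °C, the all-ice-melts assumption holds.

T_f ≈ 34.9 °C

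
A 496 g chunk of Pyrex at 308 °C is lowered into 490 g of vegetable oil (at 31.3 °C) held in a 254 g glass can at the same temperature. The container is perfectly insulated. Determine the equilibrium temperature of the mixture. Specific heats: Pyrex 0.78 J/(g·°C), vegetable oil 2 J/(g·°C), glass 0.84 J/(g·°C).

T_f ≈ 99.0 °C

With ΣQ=0 the equilibrium temperature is the m·c-weighted mean:
T_f = (386.88×308 + 980×31.3 + 213.36×31.3) / (386.88 + 980 + 213.36)
    = 156511 / 1580.2 ≈ 99.04 °C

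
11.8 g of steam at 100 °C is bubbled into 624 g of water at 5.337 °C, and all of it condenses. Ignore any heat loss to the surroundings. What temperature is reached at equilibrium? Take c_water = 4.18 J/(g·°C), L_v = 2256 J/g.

T_f ≈ 17.1 °C

Conservation of energy gives ΣQ = 0:
steam→water at 100 °C releases m L_v = 11.8·2256 = 26621
  condensed water 100 °C→T: 49.32(T − 100)
  original water: 2608.3(T − 5.337)
2657.6 T = 26621 + 4932.4 + 13921 = 45474
T ≈ 17.11 °C (< 100 °C, so full condensation is consistent).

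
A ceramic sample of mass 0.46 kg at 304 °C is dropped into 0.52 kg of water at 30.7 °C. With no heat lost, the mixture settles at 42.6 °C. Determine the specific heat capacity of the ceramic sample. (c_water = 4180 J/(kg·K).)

m_s c (T_s − T_f) = m_water c_water (T_f − T_0):
0.46×c×(304 − 42.6) = 0.52×4180×(42.6 − 30.7)
120.24 c = 25866  ⇒  c ≈ 215.1 J/(kg·K)

c ≈ 215 J/(kg·K)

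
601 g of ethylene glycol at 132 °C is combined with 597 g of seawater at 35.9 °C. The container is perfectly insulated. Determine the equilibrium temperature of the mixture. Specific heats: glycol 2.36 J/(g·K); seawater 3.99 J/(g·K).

T_f ≈ 71.8 °C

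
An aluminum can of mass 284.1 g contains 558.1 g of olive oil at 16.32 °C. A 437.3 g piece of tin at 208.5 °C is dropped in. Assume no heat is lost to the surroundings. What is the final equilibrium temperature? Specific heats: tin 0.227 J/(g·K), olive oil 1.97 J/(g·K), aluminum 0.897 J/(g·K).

Let T be the final temperature. ΣQ_i = 0:
437.3·0.227·(T − 208.5) + 558.1·1.97·(T − 16.32) + 284.1·0.897·(T − 16.32) = 0
(99.27 + 1099.5 + 254.84) T = 99.27·208.5 + 1099.5·16.32 + 254.84·16.32
T = 42799/1453.6 ≈ 29.44 °C

T_f ≈ 29.4 °C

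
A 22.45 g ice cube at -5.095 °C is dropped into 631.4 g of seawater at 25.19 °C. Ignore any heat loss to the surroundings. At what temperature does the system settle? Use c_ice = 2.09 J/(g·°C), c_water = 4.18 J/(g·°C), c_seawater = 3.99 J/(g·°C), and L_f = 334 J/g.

T_f ≈ 21.3 °C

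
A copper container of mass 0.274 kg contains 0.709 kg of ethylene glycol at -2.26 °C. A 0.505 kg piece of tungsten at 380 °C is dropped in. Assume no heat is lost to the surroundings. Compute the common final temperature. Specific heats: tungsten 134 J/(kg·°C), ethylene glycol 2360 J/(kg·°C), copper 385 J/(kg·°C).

T_f ≈ 11.7 °C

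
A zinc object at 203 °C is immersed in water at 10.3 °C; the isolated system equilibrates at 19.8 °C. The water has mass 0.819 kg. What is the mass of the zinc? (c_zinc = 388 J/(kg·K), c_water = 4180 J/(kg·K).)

Heat lost by the zinc = heat gained by the water:
m×388×(203 − 19.8) = 0.819×4180×(19.8 − 10.3)
71082 m = 32522  ⇒  m ≈ 0.4575 kg

m ≈ 0.458 kg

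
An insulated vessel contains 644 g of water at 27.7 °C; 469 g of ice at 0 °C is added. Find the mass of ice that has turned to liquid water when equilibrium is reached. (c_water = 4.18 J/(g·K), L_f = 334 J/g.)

m_melted ≈ 223 g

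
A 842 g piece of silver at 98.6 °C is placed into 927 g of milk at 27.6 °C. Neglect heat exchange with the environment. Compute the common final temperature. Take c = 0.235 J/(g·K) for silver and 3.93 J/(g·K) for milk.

Conservation of energy gives ΣQ = 0:
842·0.235·(T − 98.6) + 927·3.93·(T − 27.6) = 0
197.87(T − 98.6) + 3643.1(T − 27.6) = 0
(197.87 + 3643.1) T = 197.87·98.6 + 3643.1·27.6
T = 120060/3841 ≈ 31.26 °C

T_f ≈ 31.3 °C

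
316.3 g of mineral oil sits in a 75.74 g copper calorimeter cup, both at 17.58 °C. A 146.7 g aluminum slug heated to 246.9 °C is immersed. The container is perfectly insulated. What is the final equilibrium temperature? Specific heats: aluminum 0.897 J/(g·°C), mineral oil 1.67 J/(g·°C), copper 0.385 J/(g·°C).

With ΣQ=0 the equilibrium temperature is the m·c-weighted mean:
T_f = (131.59×246.9 + 528.22×17.58 + 29.16×17.58) / (131.59 + 528.22 + 29.16)
    = 42288 / 688.97 ≈ 61.38 °C

T_f ≈ 61.4 °C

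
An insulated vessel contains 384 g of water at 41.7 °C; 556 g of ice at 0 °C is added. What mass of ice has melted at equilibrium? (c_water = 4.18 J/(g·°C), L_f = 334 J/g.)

Heat available from the water dropping to 0 °C: 384×4.18×41.7 = 66934 J.
Melting all 556 g of ice would need 556×334 = 185704 J.
Since 66934 < 185704 J, not all the ice melts; equilibrium is at 0 °C.
m_melted×334 = 66934  ⇒  m_melted ≈ 200.4 g.

m_melted ≈ 200 g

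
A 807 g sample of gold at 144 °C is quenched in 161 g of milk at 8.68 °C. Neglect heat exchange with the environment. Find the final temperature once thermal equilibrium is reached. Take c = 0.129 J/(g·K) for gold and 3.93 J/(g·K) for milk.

T_f ≈ 27.8 °C

Set heat shed by the hot body equal to heat absorbed by the cold body:
807×0.129×(144 − T) = 161×3.93×(T − 8.68)
104.1(144 − T) = 632.73(T − 8.68)
736.83 T = 20483  ⇒  T ≈ 27.80 °C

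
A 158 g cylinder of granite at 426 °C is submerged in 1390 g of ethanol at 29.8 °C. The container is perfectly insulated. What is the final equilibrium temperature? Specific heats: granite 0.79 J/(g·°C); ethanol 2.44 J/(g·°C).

Let T be the final temperature. ΣQ_i = 0:
158·0.79·(T − 426) + 1390·2.44·(T − 29.8) = 0
3516.4 T = 154243
T ≈ 43.86 °C

T_f ≈ 43.9 °C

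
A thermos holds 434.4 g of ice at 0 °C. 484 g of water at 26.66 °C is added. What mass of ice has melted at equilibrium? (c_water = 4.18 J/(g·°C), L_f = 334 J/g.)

m_melted ≈ 161 g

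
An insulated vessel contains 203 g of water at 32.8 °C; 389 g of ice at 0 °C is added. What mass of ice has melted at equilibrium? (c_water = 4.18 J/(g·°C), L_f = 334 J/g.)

m_melted ≈ 83.3 g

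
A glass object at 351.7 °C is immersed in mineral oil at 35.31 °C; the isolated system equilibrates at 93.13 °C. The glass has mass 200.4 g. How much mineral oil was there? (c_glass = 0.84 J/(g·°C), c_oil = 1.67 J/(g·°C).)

|Q_glass| = |Q_oil|:
200.4·0.84·(351.7 − 93.13) = m·1.67·(93.13 − 35.31)
96.56 m = 43527  ⇒  m ≈ 450.8 g

m ≈ 451 g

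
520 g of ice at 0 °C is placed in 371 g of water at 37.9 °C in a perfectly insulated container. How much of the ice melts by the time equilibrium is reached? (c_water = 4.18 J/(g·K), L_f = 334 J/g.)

m_melted ≈ 176 g

Water can give up m c ΔT = 371·4.18·37.9 = 58775 J before reaching 0 °C.
Melting all 520 g of ice would need 520·334 = 173680 J.
58775 J < 173680 J, so only part of the ice melts and the system sits at 0 °C.
m_melted·334 = 58775  ⇒  m_melted ≈ 176 g.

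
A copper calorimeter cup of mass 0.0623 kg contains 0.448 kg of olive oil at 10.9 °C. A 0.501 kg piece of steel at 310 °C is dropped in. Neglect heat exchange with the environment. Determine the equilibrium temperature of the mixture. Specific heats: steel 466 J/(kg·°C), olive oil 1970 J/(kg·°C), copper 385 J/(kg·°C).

T_f ≈ 72.2 °C

Taking heat into each body as positive, Σ m c ΔT = 0:
0.501·466·(T − 310) + 0.448·1970·(T − 10.9) + 0.0623·385·(T − 10.9) = 0
233.47(T − 310) + 882.56(T − 10.9) + 23.99(T − 10.9) = 0
1140 T = 82256
T = 82256 / 1140 = 72.2 °C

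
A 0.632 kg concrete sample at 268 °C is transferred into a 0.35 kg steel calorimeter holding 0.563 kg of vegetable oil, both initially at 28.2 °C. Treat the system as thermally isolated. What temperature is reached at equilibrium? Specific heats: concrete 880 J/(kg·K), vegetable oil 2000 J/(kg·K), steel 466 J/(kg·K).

T_f ≈ 100.5 °C

Setting the total heat transfer to zero:
0.632×880×(T − 268) + 0.563×2000×(T − 28.2) + 0.35×466×(T − 28.2) = 0
556.16(T − 268) + 1126(T − 28.2) + 163.1(T − 28.2) = 0
1845.3 T = 185404
T ≈ 100.48 °C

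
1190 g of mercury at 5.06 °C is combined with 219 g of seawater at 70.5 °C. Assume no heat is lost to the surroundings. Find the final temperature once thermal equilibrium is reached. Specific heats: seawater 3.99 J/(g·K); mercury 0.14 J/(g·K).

T_f ≈ 60.0 °C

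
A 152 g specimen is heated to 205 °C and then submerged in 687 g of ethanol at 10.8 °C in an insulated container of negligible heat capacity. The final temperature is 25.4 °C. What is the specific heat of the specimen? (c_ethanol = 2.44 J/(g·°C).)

Net heat exchanged in the isolated system is zero:
152·c·(25.4 − 205) + 687·2.44·(25.4 − 10.8) = 0
-27299 c = -24474
c = -24474/-27299 ≈ 0.8965 J/(g·°C)

c ≈ 0.896 J/(g·°C)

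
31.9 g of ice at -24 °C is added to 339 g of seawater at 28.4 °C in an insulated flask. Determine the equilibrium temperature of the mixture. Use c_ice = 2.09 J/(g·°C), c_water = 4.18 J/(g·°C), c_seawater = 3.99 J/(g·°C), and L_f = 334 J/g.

T_f ≈ 17.6 °C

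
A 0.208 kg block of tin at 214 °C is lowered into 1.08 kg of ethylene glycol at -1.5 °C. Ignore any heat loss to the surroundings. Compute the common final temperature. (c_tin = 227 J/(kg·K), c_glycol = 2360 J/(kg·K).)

T_f ≈ 2.4 °C

Let T be the final temperature. ΣQ_i = 0:
0.208×227×(T − 214) + 1.08×2360×(T − (-1.5)) = 0
47.22(T − 214) + 2548.8(T − (-1.5)) = 0
2596 T = 6281
T = 6281/2596 ≈ 2.42 °C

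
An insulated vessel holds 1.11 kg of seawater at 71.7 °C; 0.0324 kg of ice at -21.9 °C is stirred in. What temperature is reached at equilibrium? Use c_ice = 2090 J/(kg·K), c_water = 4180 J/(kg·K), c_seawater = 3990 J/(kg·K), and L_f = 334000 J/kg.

Heat gained plus heat lost sum to zero:
warm ice to 0 °C: 0.0324×2090×(0 − (-21.9)) = 1483; melt ice: 0.0324×334000 = 10822; meltwater 0→T: 0.0324×4180×T = 135.43 T; seawater: 4428.9(T − 71.7)
4564.3 T = 317552 − 12305 = 305248
T ≈ 66.88 °C. Since T > 0 °C, the all-ice-melts assumption holds.

T_f ≈ 66.9 °C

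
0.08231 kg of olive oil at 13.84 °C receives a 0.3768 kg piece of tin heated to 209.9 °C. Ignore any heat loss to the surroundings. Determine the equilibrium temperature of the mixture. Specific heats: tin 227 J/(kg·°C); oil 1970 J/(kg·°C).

T_f ≈ 81.5 °C

Setting the total heat transfer to zero:
0.3768*227*(T − 209.9) + 0.08231*1970*(T − 13.84) = 0
85.53(T − 209.9) + 162.15(T − 13.84) = 0
(85.53 + 162.15) T = 85.53*209.9 + 162.15*13.84
T = 20198/247.68 ≈ 81.55 °C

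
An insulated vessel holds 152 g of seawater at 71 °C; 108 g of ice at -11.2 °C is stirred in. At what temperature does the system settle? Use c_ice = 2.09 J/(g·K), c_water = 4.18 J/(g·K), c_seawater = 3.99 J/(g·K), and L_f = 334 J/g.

T_f ≈ 4.2 °C

Taking heat into each body as positive, Σ m c ΔT = 0:
ice -11.2→0 °C: 108·2.09·11.2 = 2528.1
  melt ice: 108·334 = 36072
  warm the meltwater: 451.44 T
  seawater: 606.48(T − 71)
1057.9 T = 43060 − 38600 = 4460
T ≈ 4.22 °C. Since T > 0 °C, the all-ice-melts assumption holds.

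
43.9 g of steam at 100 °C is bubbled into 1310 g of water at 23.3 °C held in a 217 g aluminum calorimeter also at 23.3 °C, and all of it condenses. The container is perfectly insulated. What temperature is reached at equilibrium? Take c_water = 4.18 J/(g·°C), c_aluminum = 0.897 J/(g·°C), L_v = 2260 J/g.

T_f ≈ 42.7 °C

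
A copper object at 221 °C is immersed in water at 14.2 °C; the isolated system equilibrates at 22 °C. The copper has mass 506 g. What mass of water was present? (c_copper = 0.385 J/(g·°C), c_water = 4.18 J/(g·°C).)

m ≈ 1190 g

|Q_copper| = |Q_water|:
506×0.385×(221 − 22) = m×4.18×(22 − 14.2)
32.6 m = 38767  ⇒  m ≈ 1189 g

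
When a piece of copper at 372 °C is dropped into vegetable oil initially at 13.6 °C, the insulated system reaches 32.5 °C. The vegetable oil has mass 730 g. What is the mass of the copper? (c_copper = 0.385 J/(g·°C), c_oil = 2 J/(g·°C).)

m ≈ 211 g

Heat lost by the copper = heat gained by the oil:
m·0.385·(372 − 32.5) = 730·2·(32.5 − 13.6)
130.71 m = 27594  ⇒  m ≈ 211.1 g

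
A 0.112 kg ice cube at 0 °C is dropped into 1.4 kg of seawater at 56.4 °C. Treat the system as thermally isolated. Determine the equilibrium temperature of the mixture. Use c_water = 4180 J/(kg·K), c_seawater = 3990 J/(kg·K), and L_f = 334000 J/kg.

Energy conservation, ΣQ = 0:
melt ice: 0.112·334000 = 37408
  warm the meltwater: 468.16 T
  seawater cools: 1.4·3990·(T − 56.4) = 5586(T − 56.4)
6054.2 T = 315050 − 37408 = 277642
T ≈ 45.86 °C (positive, so assuming full melt was valid).

T_f ≈ 45.9 °C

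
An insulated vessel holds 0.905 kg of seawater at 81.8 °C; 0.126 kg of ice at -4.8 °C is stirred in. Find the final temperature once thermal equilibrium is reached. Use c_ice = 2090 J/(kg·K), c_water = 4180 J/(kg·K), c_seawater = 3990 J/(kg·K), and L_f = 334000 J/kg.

T_f ≈ 60.9 °C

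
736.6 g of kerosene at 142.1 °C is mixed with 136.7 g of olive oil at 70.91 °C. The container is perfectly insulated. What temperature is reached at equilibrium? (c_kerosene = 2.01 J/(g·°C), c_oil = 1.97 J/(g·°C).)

T_f ≈ 131.1 °C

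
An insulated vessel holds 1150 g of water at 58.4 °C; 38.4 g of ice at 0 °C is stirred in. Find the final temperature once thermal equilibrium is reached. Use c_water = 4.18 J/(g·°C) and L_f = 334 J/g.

T_f ≈ 53.9 °C

Sum of m c ΔT and latent-heat terms is zero:
latent heat to melt: 38.4·334 = 12826; warm the meltwater: 160.51 T; water: 4807(T − 58.4)
4967.5 T = 280729 − 12826 = 267903
T ≈ 53.93 °C. Since T > 0 °C, the all-ice-melts assumption holds.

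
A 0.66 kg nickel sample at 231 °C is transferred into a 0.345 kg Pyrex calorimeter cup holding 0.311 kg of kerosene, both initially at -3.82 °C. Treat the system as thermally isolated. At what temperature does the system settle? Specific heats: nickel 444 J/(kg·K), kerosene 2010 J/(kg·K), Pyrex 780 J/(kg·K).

Conservation of energy gives ΣQ = 0:
0.66·444·(T − 231) + 0.311·2010·(T − (-3.82)) + 0.345·780·(T − (-3.82)) = 0
293.04(T − 231) + 625.11(T − (-3.82)) + 269.1(T − (-3.82)) = 0
1187.2 T = 64276
T = 64276 / 1187.2 = 54.1 °C

T_f ≈ 54.1 °C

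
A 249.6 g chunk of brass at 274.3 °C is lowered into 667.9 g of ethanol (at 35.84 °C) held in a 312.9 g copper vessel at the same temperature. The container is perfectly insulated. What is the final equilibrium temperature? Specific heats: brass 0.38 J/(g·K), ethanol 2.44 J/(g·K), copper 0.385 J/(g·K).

T_f ≈ 48.1 °C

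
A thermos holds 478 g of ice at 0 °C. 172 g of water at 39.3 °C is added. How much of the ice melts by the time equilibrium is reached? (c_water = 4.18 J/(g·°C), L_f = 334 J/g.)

m_melted ≈ 84.6 g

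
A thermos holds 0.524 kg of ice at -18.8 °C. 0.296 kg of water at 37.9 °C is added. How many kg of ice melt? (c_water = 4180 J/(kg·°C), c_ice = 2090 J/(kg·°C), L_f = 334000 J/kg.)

m_melted ≈ 0.0788 kg

Cooling the water to 0 °C releases 0.296×4180×37.9 = 46893 J.
Of that, 0.524×2090×18.8 = 20589 J goes to bring the ice to 0 °C, leaving 26304 J.
To melt every bit of ice: 0.524×334000 = 175016 J.
Since 26304 < 175016 J, not all the ice melts; equilibrium is at 0 °C.
m_melted×334000 = 26304  ⇒  m_melted ≈ 0.07875 kg.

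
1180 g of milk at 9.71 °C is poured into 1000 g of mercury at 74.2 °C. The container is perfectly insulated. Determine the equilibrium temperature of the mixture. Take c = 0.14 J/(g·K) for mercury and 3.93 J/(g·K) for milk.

Heat lost by the mercury equals heat gained by the milk:
1000×0.14×(74.2 − T) = 1180×3.93×(T − 9.71)
140(74.2 − T) = 4637.4(T − 9.71)
4777.4 T = 55417  ⇒  T ≈ 11.60 °C

T_f ≈ 11.6 °C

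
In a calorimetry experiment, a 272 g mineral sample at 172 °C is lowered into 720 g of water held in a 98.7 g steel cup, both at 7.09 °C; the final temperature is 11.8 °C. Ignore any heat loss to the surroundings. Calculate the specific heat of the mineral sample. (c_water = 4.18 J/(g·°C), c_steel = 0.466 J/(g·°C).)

Taking heat into each body as positive, Σ m c ΔT = 0:
272×c×(11.8 − 172) + 720×4.18×(11.8 − 7.09) + 98.7×0.466×(11.8 − 7.09) = 0
-43574 c = -14392
c = -14392/-43574 ≈ 0.3303 J/(g·°C)

c ≈ 0.33 J/(g·°C)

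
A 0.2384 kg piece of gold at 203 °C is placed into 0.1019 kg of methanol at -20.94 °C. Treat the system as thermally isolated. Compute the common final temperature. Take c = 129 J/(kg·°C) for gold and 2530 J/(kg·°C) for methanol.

T_f ≈ 2.9 °C

With ΣQ=0 the equilibrium temperature is the m·c-weighted mean:
T_f = (30.75×203 + 257.81×(-20.94)) / (30.75 + 257.81)
    = 844.5 / 288.56 ≈ 2.93 °C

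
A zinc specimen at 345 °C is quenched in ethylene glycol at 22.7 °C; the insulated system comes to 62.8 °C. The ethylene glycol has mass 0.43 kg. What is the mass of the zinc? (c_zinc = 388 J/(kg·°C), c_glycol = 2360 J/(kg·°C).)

m ≈ 0.372 kg

Energy conservation, ΣQ = 0:
m×388×(62.8 − 345) + 0.43×2360×(62.8 − 22.7) = 0
-109494 m = -40693
m = -40693/-109494 ≈ 0.3717 kg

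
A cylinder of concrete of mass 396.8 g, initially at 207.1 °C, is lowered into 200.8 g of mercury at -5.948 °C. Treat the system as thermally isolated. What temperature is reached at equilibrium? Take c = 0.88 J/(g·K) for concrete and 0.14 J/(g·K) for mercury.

Set heat shed by the hot body equal to heat absorbed by the cold body:
396.8×0.88×(207.1 − T) = 200.8×0.14×(T − (-5.948))
349.18(207.1 − T) = 28.11(T − (-5.948))
377.3 T = 72149  ⇒  T ≈ 191.23 °C

T_f ≈ 191.2 °C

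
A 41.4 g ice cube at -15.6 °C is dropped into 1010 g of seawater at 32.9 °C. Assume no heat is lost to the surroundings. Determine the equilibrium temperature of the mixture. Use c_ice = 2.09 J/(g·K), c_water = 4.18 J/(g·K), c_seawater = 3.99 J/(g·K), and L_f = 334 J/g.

Taking heat into each body as positive, Σ m c ΔT = 0:
ice -15.6→0 °C: 41.4·2.09·15.6 = 1349.8; fusion: m_ice L_f = 41.4·334 = 13828; warm the meltwater: 173.05 T; seawater cools: 1010·3.99·(T − 32.9) = 4029.9(T − 32.9)
4203 T = 132584 − 15177 = 117406
T ≈ 27.93 °C. Since T > 0 °C, the all-ice-melts assumption holds.

T_f ≈ 27.9 °C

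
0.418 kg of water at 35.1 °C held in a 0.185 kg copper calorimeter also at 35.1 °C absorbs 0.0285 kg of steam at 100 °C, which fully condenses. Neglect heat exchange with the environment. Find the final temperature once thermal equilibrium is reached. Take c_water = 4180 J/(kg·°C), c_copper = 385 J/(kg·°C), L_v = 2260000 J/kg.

T_f ≈ 72.3 °C

Sum of m c ΔT and latent-heat terms is zero:
condense steam: −0.0285×2260000 = −64410
  condensed water 100 °C→T: 119.13(T − 100)
  water warms: 0.418×4180×(T − 35.1) = 1747.2(T − 35.1)
  cup: 71.22(T − 35.1)
1937.6 T = 64410 + 11913 + 63828 = 140151
T ≈ 72.33 °C (< 100 °C, so full condensation is consistent).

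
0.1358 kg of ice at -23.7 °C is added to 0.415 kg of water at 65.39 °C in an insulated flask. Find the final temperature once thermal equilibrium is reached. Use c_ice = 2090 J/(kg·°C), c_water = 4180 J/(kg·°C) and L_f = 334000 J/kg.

Energy conservation, ΣQ = 0:
ice -23.7→0 °C: 0.1358×2090×23.7 = 6726.6
  fusion: m_ice L_f = 0.1358×334000 = 45357
  warm the meltwater: 567.64 T
  water cools: 0.415×4180×(T − 65.39) = 1734.7(T − 65.39)
2302.3 T = 113432 − 52084 = 61348
T ≈ 26.65 °C. Since T > 0 °C, the all-ice-melts assumption holds.

T_f ≈ 26.6 °C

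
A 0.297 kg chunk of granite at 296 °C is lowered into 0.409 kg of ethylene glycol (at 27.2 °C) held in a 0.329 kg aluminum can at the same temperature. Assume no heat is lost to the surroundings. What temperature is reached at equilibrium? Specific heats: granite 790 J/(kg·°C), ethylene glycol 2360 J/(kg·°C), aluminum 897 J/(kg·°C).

T_f ≈ 69.4 °C

Setting the total heat transfer to zero:
0.297*790*(T − 296) + 0.409*2360*(T − 27.2) + 0.329*897*(T − 27.2) = 0
234.63(T − 296) + 965.24(T − 27.2) + 295.11(T − 27.2) = 0
1495 T = 103732
T = 103732 / 1495 = 69.4 °C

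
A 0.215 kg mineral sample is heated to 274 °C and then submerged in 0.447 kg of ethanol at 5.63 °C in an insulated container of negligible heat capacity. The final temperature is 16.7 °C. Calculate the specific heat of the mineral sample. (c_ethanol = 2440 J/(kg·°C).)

c ≈ 218 J/(kg·°C)

Energy conservation, ΣQ = 0:
0.215·c·(16.7 − 274) + 0.447·2440·(16.7 − 5.63) = 0
-55.32 c = -12074
c = -12074/-55.32 ≈ 218.3 J/(kg·°C)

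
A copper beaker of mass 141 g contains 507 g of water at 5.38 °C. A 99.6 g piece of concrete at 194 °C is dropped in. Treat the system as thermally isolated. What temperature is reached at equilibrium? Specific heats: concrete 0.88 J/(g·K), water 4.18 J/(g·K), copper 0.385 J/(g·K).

T_f ≈ 12.7 °C

Setting the total heat transfer to zero:
99.6·0.88·(T − 194) + 507·4.18·(T − 5.38) + 141·0.385·(T − 5.38) = 0
(87.65 + 2119.3 + 54.29) T = 87.65·194 + 2119.3·5.38 + 54.29·5.38
T = 28697 / 2261.2 = 12.7 °C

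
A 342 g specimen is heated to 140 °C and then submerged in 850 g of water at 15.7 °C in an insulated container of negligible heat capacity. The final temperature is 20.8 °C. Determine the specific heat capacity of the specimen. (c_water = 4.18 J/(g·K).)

c ≈ 0.444 J/(g·K)

m_s c (T_s − T_f) = m_water c_water (T_f − T_0):
342×c×(140 − 20.8) = 850×4.18×(20.8 − 15.7)
40766 c = 18120  ⇒  c ≈ 0.4445 J/(g·K)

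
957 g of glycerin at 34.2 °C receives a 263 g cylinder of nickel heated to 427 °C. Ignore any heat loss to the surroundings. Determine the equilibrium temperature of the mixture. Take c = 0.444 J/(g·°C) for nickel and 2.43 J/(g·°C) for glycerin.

T_f ≈ 53.0 °C

Heat lost by the nickel equals heat gained by the glycerin:
263·0.444·(427 − T) = 957·2.43·(T − 34.2)
116.77(427 − T) = 2325.5(T − 34.2)
2442.3 T = 129394  ⇒  T ≈ 52.98 °C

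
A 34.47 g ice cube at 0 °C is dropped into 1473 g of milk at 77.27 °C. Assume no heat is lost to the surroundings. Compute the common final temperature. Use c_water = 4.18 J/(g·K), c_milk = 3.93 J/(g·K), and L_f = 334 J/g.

T_f ≈ 73.5 °C

Let T be the final temperature. ΣQ_i = 0:
melt ice: 34.47·334 = 11513; meltwater 0→T: 34.47·4.18·T = 144.08 T; milk cools: 1473·3.93·(T − 77.27) = 5788.9(T − 77.27)
5933 T = 447308 − 11513 = 435795
T ≈ 73.45 °C. Since T > 0 °C, the all-ice-melts assumption holds.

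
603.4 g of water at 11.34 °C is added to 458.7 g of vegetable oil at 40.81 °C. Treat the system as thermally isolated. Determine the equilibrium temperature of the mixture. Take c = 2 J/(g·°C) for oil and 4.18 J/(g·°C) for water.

T_f ≈ 19.2 °C

Net heat exchanged in the isolated system is zero:
458.7·2·(T − 40.81) + 603.4·4.18·(T − 11.34) = 0
(917.4 + 2522.2) T = 917.4·40.81 + 2522.2·11.34
T = 66041/3439.6 ≈ 19.20 °C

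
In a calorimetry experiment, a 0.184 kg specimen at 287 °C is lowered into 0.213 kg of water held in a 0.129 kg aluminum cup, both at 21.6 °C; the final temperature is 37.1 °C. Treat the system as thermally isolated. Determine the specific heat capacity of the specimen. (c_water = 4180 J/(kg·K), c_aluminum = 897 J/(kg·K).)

c ≈ 339 J/(kg·K)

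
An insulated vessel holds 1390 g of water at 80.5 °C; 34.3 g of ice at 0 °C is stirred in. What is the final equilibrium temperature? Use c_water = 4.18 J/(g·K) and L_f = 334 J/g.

Let T be the final temperature. ΣQ_i = 0:
melt ice: 34.3×334 = 11456; meltwater 0→T: 34.3×4.18×T = 143.37 T; water cools: 1390×4.18×(T − 80.5) = 5810.2(T − 80.5)
5953.6 T = 467721 − 11456 = 456265
T ≈ 76.64 °C (positive, so assuming full melt was valid).

T_f ≈ 76.6 °C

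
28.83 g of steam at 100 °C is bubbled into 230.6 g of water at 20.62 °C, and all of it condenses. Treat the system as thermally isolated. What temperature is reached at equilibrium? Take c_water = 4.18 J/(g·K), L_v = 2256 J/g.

T_f ≈ 89.4 °C

Let T be the final temperature. ΣQ_i = 0:
condense steam: −28.83·2256 = −65040; condensed water 100 °C→T: 120.51(T − 100); water warms: 230.6·4.18·(T − 20.62) = 963.91(T − 20.62)
1084.4 T = 65040 + 12051 + 19876 = 96967
T ≈ 89.42 °C (< 100 °C, so full condensation is consistent).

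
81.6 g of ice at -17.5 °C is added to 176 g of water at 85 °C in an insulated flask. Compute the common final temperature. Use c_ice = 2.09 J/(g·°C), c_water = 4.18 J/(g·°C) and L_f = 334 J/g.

T_f ≈ 30.0 °C

Heat gained plus heat lost sum to zero:
warm ice to 0 °C: 81.6×2.09×(0 − (-17.5)) = 2984.5
  latent heat to melt: 81.6×334 = 27254
  warm the meltwater: 341.09 T
  water cools: 176×4.18×(T − 85) = 735.68(T − 85)
1076.8 T = 62533 − 30239 = 32294
T ≈ 29.99 °C. Since T > 0 °C, the all-ice-melts assumption holds.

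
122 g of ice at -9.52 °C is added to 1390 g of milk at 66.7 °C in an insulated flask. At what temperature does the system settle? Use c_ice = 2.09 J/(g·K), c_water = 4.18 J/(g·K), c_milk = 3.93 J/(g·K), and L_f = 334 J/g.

T_f ≈ 53.8 °C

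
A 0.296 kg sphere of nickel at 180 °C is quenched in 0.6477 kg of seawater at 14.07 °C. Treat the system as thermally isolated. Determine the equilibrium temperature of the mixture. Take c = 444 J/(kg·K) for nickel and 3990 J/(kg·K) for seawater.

T_f ≈ 22.1 °C

Net heat exchanged in the isolated system is zero:
0.296·444·(T − 180) + 0.6477·3990·(T − 14.07) = 0
131.42(T − 180) + 2584.3(T − 14.07) = 0
(131.42 + 2584.3) T = 131.42·180 + 2584.3·14.07
T = 60018/2715.7 ≈ 22.10 °C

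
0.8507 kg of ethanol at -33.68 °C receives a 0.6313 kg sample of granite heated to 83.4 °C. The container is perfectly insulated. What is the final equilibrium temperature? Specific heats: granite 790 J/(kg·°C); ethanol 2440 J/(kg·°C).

T_f ≈ -11.0 °C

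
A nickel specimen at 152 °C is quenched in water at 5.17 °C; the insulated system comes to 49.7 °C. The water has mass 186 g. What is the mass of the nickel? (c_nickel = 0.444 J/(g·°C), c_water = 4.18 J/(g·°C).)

Heat gained plus heat lost sum to zero:
m×0.444×(49.7 − 152) + 186×4.18×(49.7 − 5.17) = 0
-45.42 m = -34621
m = -34621/-45.42 ≈ 762.2 g

m ≈ 762 g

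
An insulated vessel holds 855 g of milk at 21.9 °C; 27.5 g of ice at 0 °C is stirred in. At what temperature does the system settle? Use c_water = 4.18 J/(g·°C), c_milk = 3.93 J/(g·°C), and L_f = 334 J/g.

Heat gained plus heat lost sum to zero:
latent heat to melt: 27.5·334 = 9185; meltwater 0→T: 27.5·4.18·T = 114.95 T; milk cools: 855·3.93·(T − 21.9) = 3360.2(T − 21.9)
3475.1 T = 73587 − 9185 = 64402
T ≈ 18.53 °C — above 0 °C, consistent with complete melting.

T_f ≈ 18.5 °C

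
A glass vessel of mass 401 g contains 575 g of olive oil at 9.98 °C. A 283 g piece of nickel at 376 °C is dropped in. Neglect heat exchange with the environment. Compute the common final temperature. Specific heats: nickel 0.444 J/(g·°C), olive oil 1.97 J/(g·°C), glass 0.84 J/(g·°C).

T_f ≈ 38.8 °C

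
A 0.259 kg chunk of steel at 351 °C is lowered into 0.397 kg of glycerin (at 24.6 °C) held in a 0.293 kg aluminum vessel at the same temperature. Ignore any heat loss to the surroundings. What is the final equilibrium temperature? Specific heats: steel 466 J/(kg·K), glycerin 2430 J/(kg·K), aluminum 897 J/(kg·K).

Taking heat into each body as positive, Σ m c ΔT = 0:
0.259*466*(T − 351) + 0.397*2430*(T − 24.6) + 0.293*897*(T − 24.6) = 0
120.69(T − 351) + 964.71(T − 24.6) + 262.82(T − 24.6) = 0
1348.2 T = 72561
T = 72561 / 1348.2 = 53.8 °C

T_f ≈ 53.8 °C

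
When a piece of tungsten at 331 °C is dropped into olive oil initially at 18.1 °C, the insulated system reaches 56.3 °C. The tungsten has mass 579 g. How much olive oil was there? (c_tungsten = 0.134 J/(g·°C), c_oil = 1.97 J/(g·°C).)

m ≈ 283 g

Energy conservation, ΣQ = 0:
579·0.134·(56.3 − 331) + m·1.97·(56.3 − 18.1) = 0
75.25 m = 21313
m = 21313/75.25 ≈ 283.2 g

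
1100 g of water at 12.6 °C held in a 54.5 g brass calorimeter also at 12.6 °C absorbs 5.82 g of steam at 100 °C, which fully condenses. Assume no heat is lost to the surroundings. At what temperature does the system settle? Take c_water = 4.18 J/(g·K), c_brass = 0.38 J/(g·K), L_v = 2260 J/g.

Heat gained plus heat lost sum to zero:
condense steam: −5.82·2260 = −13153; condensed water 100 °C→T: 24.33(T − 100); water warms: 1100·4.18·(T − 12.6) = 4598(T − 12.6); cup: 20.71(T − 12.6)
4643 T = 13153 + 2432.8 + 58196 = 73782
T ≈ 15.89 °C — below 100 °C, confirming all the steam condensed.

T_f ≈ 15.9 °C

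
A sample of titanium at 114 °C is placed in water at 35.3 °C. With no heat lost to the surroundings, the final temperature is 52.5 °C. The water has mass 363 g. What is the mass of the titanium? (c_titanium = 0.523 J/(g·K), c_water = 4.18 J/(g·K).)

m ≈ 811 g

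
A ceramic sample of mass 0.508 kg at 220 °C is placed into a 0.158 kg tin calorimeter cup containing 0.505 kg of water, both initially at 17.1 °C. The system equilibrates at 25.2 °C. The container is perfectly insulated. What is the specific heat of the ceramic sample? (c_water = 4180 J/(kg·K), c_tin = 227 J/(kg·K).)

Heat gained plus heat lost sum to zero:
0.508·c·(25.2 − 220) + 0.505·4180·(25.2 − 17.1) + 0.158·227·(25.2 − 17.1) = 0
-98.96 c = -17389
c = -17389/-98.96 ≈ 175.7 J/(kg·K)

c ≈ 176 J/(kg·K)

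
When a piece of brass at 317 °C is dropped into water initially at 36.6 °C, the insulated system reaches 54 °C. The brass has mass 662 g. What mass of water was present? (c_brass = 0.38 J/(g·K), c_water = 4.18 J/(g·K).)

|Q_brass| = |Q_water|:
662×0.38×(317 − 54) = m×4.18×(54 − 36.6)
72.73 m = 66160  ⇒  m ≈ 909.6 g

m ≈ 910 g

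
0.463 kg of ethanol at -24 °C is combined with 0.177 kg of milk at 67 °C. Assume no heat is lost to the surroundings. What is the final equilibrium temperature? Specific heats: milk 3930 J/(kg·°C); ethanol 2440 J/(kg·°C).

T_f ≈ 10.7 °C

Heat gained plus heat lost sum to zero:
0.177·3930·(T − 67) + 0.463·2440·(T − (-24)) = 0
695.61(T − 67) + 1129.7(T − (-24)) = 0
1825.3 T = 19493
T = 19493 / 1825.3 = 10.7 °C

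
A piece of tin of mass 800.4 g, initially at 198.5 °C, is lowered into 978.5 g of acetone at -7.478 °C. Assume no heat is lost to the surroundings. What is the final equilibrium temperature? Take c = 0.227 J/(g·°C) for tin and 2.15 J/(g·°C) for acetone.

T_f ≈ 8.9 °C

Taking heat into each body as positive, Σ m c ΔT = 0:
800.4×0.227×(T − 198.5) + 978.5×2.15×(T − (-7.478)) = 0
181.69(T − 198.5) + 2103.8(T − (-7.478)) = 0
(181.69 + 2103.8) T = 181.69×198.5 + 2103.8×(-7.478)
T = 20334 / 2285.5 = 8.9 °C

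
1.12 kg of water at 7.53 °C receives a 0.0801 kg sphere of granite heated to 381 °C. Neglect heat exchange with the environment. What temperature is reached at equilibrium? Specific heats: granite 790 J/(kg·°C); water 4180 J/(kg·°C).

T_f ≈ 12.5 °C

Energy conservation, ΣQ = 0:
0.0801*790*(T − 381) + 1.12*4180*(T − 7.53) = 0
4744.9 T = 59362
T = 59362/4744.9 ≈ 12.51 °C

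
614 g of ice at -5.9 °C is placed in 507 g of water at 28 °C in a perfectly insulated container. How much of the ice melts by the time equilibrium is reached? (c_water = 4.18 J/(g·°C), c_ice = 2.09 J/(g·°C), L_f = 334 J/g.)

Heat available from the water dropping to 0 °C: 507×4.18×28 = 59339 J.
Warming the ice to 0 °C takes 614×2.09×5.9 = 7571.2 J, leaving 51768 J for melting.
To melt every bit of ice: 614×334 = 205076 J.
51768 J < 205076 J, so only part of the ice melts and the system sits at 0 °C.
m_melted×334 = 51768  ⇒  m_melted ≈ 155 g.

m_melted ≈ 155 g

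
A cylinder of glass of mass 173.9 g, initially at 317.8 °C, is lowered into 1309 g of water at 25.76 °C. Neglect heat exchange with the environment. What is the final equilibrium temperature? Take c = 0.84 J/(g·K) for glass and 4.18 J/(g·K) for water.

T_f ≈ 33.4 °C

Set heat shed by the hot body equal to heat absorbed by the cold body:
173.9×0.84×(317.8 − T) = 1309×4.18×(T − 25.76)
146.08(317.8 − T) = 5471.6(T − 25.76)
5617.7 T = 187372  ⇒  T ≈ 33.35 °C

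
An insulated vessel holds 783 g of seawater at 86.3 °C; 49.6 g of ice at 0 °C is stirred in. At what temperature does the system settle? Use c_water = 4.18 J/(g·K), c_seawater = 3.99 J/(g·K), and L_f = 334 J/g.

Energy conservation, ΣQ = 0:
fusion: m_ice L_f = 49.6×334 = 16566; meltwater 0→T: 49.6×4.18×T = 207.33 T; seawater: 3124.2(T − 86.3)
3331.5 T = 269616 − 16566 = 253049
T ≈ 75.96 °C (positive, so assuming full melt was valid).

T_f ≈ 76.0 °C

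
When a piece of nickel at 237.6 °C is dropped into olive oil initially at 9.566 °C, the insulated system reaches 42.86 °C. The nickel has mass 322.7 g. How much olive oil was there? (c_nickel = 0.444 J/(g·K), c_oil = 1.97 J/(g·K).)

Setting the total heat transfer to zero:
322.7·0.444·(42.86 − 237.6) + m·1.97·(42.86 − 9.566) = 0
65.59 m = 27902
m = 27902/65.59 ≈ 425.4 g

m ≈ 425 g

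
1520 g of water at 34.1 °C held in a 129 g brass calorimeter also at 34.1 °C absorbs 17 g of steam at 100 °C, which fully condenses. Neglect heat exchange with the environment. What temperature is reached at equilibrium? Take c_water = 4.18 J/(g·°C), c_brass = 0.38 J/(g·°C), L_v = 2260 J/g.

Energy conservation, ΣQ = 0:
latent heat released on condensation: 17×2260 = 38420
  condensed water 100 °C→T: 71.06(T − 100)
  water warms: 1520×4.18×(T − 34.1) = 6353.6(T − 34.1)
  brass cup: 129×0.38×(T − 34.1) = 49.02(T − 34.1)
6473.7 T = 38420 + 7106 + 218329 = 263855
T ≈ 40.76 °C — below 100 °C, confirming all the steam condensed.

T_f ≈ 40.8 °C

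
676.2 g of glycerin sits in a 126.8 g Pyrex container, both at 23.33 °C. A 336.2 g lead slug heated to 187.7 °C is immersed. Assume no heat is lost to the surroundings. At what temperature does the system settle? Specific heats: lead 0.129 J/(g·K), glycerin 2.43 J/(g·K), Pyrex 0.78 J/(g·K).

Net heat exchanged in the isolated system is zero:
336.2×0.129×(T − 187.7) + 676.2×2.43×(T − 23.33) + 126.8×0.78×(T − 23.33) = 0
1785.4 T = 48783
T = 48783/1785.4 ≈ 27.32 °C

T_f ≈ 27.3 °C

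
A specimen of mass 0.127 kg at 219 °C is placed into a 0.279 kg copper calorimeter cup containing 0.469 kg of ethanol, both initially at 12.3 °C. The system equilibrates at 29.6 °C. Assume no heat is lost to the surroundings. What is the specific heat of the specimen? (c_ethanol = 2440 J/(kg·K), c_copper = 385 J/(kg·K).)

Let T be the final temperature. ΣQ_i = 0:
0.127×c×(29.6 − 219) + 0.469×2440×(29.6 − 12.3) + 0.279×385×(29.6 − 12.3) = 0
-24.05 c = -21656
c = -21656/-24.05 ≈ 900.3 J/(kg·K)

c ≈ 900 J/(kg·K)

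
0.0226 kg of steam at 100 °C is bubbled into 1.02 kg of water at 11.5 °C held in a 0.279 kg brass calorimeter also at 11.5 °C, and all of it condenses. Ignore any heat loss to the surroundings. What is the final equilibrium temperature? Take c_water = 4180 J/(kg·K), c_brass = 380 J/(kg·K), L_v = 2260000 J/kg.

Energy conservation, ΣQ = 0:
condense steam: −0.0226×2260000 = −51076; condensate cools 100→T: 0.0226×4180×(T − 100) = 94.47(T − 100); original water: 4263.6(T − 11.5); cup: 106.02(T − 11.5)
4464.1 T = 51076 + 9446.8 + 50251 = 110773
T ≈ 24.81 °C (< 100 °C, so full condensation is consistent).

T_f ≈ 24.8 °C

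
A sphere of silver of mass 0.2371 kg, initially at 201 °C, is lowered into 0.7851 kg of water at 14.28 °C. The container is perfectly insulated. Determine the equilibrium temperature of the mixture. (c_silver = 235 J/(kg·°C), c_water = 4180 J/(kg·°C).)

T_f ≈ 17.4 °C

Taking heat into each body as positive, Σ m c ΔT = 0:
0.2371×235×(T − 201) + 0.7851×4180×(T − 14.28) = 0
3337.4 T = 58062
T = 58062/3337.4 ≈ 17.40 °C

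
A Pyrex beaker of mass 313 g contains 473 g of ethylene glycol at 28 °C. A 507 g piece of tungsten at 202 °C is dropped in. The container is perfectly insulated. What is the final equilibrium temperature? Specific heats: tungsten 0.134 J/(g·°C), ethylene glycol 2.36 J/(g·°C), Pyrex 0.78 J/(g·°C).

Energy conservation, ΣQ = 0:
507×0.134×(T − 202) + 473×2.36×(T − 28) + 313×0.78×(T − 28) = 0
67.94(T − 202) + 1116.3(T − 28) + 244.14(T − 28) = 0
1428.4 T = 51815
T = 51815/1428.4 ≈ 36.28 °C

T_f ≈ 36.3 °C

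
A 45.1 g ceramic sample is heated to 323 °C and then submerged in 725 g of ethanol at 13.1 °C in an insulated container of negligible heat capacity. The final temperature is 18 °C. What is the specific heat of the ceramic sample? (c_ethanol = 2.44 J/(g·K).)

Heat lost by the ceramic sample = heat gained by the ethanol:
45.1×c×(323 − 18) = 725×2.44×(18 − 13.1)
13756 c = 8668.1  ⇒  c ≈ 0.6302 J/(g·K)

c ≈ 0.63 J/(g·K)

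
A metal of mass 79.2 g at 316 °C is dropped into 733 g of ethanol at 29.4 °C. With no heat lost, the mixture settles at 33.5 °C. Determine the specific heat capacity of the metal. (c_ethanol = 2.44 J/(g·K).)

m_s c (T_s − T_f) = m_ethanol c_ethanol (T_f − T_0):
79.2×c×(316 − 33.5) = 733×2.44×(33.5 − 29.4)
22374 c = 7332.9  ⇒  c ≈ 0.3277 J/(g·K)

c ≈ 0.328 J/(g·K)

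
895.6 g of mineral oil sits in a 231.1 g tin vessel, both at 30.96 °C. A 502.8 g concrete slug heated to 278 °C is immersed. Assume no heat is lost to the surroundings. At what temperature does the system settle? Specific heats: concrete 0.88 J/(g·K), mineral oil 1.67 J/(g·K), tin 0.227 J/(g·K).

Setting the total heat transfer to zero:
502.8×0.88×(T − 278) + 895.6×1.67×(T − 30.96) + 231.1×0.227×(T − 30.96) = 0
442.46(T − 278) + 1495.7(T − 30.96) + 52.46(T − 30.96) = 0
(442.46 + 1495.7 + 52.46) T = 442.46×278 + 1495.7×30.96 + 52.46×30.96
T = 170935/1990.6 ≈ 85.87 °C

T_f ≈ 85.9 °C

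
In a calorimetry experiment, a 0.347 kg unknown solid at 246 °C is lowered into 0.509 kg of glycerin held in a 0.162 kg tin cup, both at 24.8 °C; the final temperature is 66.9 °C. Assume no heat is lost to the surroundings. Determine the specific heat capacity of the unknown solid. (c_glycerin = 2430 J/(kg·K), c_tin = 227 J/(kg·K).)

c ≈ 863 J/(kg·K)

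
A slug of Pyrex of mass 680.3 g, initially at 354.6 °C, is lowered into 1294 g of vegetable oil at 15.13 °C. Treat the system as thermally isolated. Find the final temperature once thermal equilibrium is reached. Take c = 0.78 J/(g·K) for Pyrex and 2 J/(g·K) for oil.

Setting the total heat transfer to zero:
680.3*0.78*(T − 354.6) + 1294*2*(T − 15.13) = 0
530.63(T − 354.6) + 2588(T − 15.13) = 0
(530.63 + 2588) T = 530.63*354.6 + 2588*15.13
T = 227319 / 3118.6 = 72.9 °C

T_f ≈ 72.9 °C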